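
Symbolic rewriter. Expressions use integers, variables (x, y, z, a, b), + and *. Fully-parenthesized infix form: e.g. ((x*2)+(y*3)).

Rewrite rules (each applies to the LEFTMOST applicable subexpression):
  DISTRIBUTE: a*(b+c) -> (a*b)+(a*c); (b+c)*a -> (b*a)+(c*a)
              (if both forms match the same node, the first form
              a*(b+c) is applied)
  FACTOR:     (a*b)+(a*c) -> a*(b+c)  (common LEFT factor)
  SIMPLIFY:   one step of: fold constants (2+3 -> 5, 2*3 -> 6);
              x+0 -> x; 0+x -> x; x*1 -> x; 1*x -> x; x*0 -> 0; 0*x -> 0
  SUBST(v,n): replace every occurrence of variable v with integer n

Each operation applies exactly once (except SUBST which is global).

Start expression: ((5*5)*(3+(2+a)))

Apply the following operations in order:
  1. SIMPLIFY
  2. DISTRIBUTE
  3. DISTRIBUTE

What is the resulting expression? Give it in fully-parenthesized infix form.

Start: ((5*5)*(3+(2+a)))
Apply SIMPLIFY at L (target: (5*5)): ((5*5)*(3+(2+a))) -> (25*(3+(2+a)))
Apply DISTRIBUTE at root (target: (25*(3+(2+a)))): (25*(3+(2+a))) -> ((25*3)+(25*(2+a)))
Apply DISTRIBUTE at R (target: (25*(2+a))): ((25*3)+(25*(2+a))) -> ((25*3)+((25*2)+(25*a)))

Answer: ((25*3)+((25*2)+(25*a)))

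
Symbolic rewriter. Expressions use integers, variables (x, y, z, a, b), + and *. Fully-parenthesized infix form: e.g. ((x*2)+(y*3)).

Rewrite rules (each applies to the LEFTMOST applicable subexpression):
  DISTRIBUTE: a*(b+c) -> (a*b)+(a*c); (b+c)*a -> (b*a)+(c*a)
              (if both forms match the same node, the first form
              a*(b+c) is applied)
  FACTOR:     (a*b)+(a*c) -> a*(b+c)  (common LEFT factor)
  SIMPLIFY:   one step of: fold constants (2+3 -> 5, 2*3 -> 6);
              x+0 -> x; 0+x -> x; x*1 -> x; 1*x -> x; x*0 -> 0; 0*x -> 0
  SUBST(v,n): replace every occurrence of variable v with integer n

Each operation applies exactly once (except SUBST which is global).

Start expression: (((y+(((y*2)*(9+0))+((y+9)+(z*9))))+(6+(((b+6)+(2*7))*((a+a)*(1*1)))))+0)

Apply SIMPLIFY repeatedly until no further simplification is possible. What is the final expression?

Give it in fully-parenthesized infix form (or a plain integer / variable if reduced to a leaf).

Answer: ((y+(((y*2)*9)+((y+9)+(z*9))))+(6+(((b+6)+14)*(a+a))))

Derivation:
Start: (((y+(((y*2)*(9+0))+((y+9)+(z*9))))+(6+(((b+6)+(2*7))*((a+a)*(1*1)))))+0)
Step 1: at root: (((y+(((y*2)*(9+0))+((y+9)+(z*9))))+(6+(((b+6)+(2*7))*((a+a)*(1*1)))))+0) -> ((y+(((y*2)*(9+0))+((y+9)+(z*9))))+(6+(((b+6)+(2*7))*((a+a)*(1*1))))); overall: (((y+(((y*2)*(9+0))+((y+9)+(z*9))))+(6+(((b+6)+(2*7))*((a+a)*(1*1)))))+0) -> ((y+(((y*2)*(9+0))+((y+9)+(z*9))))+(6+(((b+6)+(2*7))*((a+a)*(1*1)))))
Step 2: at LRLR: (9+0) -> 9; overall: ((y+(((y*2)*(9+0))+((y+9)+(z*9))))+(6+(((b+6)+(2*7))*((a+a)*(1*1))))) -> ((y+(((y*2)*9)+((y+9)+(z*9))))+(6+(((b+6)+(2*7))*((a+a)*(1*1)))))
Step 3: at RRLR: (2*7) -> 14; overall: ((y+(((y*2)*9)+((y+9)+(z*9))))+(6+(((b+6)+(2*7))*((a+a)*(1*1))))) -> ((y+(((y*2)*9)+((y+9)+(z*9))))+(6+(((b+6)+14)*((a+a)*(1*1)))))
Step 4: at RRRR: (1*1) -> 1; overall: ((y+(((y*2)*9)+((y+9)+(z*9))))+(6+(((b+6)+14)*((a+a)*(1*1))))) -> ((y+(((y*2)*9)+((y+9)+(z*9))))+(6+(((b+6)+14)*((a+a)*1))))
Step 5: at RRR: ((a+a)*1) -> (a+a); overall: ((y+(((y*2)*9)+((y+9)+(z*9))))+(6+(((b+6)+14)*((a+a)*1)))) -> ((y+(((y*2)*9)+((y+9)+(z*9))))+(6+(((b+6)+14)*(a+a))))
Fixed point: ((y+(((y*2)*9)+((y+9)+(z*9))))+(6+(((b+6)+14)*(a+a))))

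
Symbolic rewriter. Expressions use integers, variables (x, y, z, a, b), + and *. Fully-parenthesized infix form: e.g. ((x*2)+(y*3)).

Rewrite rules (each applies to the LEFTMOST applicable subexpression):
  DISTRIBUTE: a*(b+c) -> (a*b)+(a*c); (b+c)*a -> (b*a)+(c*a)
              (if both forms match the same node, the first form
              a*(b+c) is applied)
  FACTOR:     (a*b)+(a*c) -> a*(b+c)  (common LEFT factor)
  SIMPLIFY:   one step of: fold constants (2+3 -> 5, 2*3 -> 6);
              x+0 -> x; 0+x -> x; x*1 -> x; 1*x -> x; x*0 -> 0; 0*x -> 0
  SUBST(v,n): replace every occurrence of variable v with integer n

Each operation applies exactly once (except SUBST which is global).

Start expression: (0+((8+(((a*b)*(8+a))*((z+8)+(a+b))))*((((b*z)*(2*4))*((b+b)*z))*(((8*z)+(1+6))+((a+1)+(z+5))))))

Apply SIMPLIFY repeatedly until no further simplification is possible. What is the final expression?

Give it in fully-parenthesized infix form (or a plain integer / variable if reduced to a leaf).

Start: (0+((8+(((a*b)*(8+a))*((z+8)+(a+b))))*((((b*z)*(2*4))*((b+b)*z))*(((8*z)+(1+6))+((a+1)+(z+5))))))
Step 1: at root: (0+((8+(((a*b)*(8+a))*((z+8)+(a+b))))*((((b*z)*(2*4))*((b+b)*z))*(((8*z)+(1+6))+((a+1)+(z+5)))))) -> ((8+(((a*b)*(8+a))*((z+8)+(a+b))))*((((b*z)*(2*4))*((b+b)*z))*(((8*z)+(1+6))+((a+1)+(z+5))))); overall: (0+((8+(((a*b)*(8+a))*((z+8)+(a+b))))*((((b*z)*(2*4))*((b+b)*z))*(((8*z)+(1+6))+((a+1)+(z+5)))))) -> ((8+(((a*b)*(8+a))*((z+8)+(a+b))))*((((b*z)*(2*4))*((b+b)*z))*(((8*z)+(1+6))+((a+1)+(z+5)))))
Step 2: at RLLR: (2*4) -> 8; overall: ((8+(((a*b)*(8+a))*((z+8)+(a+b))))*((((b*z)*(2*4))*((b+b)*z))*(((8*z)+(1+6))+((a+1)+(z+5))))) -> ((8+(((a*b)*(8+a))*((z+8)+(a+b))))*((((b*z)*8)*((b+b)*z))*(((8*z)+(1+6))+((a+1)+(z+5)))))
Step 3: at RRLR: (1+6) -> 7; overall: ((8+(((a*b)*(8+a))*((z+8)+(a+b))))*((((b*z)*8)*((b+b)*z))*(((8*z)+(1+6))+((a+1)+(z+5))))) -> ((8+(((a*b)*(8+a))*((z+8)+(a+b))))*((((b*z)*8)*((b+b)*z))*(((8*z)+7)+((a+1)+(z+5)))))
Fixed point: ((8+(((a*b)*(8+a))*((z+8)+(a+b))))*((((b*z)*8)*((b+b)*z))*(((8*z)+7)+((a+1)+(z+5)))))

Answer: ((8+(((a*b)*(8+a))*((z+8)+(a+b))))*((((b*z)*8)*((b+b)*z))*(((8*z)+7)+((a+1)+(z+5)))))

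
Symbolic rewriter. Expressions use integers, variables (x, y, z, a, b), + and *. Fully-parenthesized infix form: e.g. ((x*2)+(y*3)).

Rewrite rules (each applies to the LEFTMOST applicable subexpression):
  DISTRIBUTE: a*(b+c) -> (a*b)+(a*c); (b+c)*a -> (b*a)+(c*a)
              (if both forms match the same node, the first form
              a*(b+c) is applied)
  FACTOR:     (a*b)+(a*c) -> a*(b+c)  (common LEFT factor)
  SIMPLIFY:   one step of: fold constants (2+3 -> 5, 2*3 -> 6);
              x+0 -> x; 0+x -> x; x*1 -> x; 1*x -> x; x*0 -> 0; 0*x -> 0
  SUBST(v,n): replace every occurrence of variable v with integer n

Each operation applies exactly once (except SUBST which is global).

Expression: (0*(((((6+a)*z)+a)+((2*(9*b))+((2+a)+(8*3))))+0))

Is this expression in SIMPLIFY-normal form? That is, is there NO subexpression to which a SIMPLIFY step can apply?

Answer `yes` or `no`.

Expression: (0*(((((6+a)*z)+a)+((2*(9*b))+((2+a)+(8*3))))+0))
Scanning for simplifiable subexpressions (pre-order)...
  at root: (0*(((((6+a)*z)+a)+((2*(9*b))+((2+a)+(8*3))))+0)) (SIMPLIFIABLE)
  at R: (((((6+a)*z)+a)+((2*(9*b))+((2+a)+(8*3))))+0) (SIMPLIFIABLE)
  at RL: ((((6+a)*z)+a)+((2*(9*b))+((2+a)+(8*3)))) (not simplifiable)
  at RLL: (((6+a)*z)+a) (not simplifiable)
  at RLLL: ((6+a)*z) (not simplifiable)
  at RLLLL: (6+a) (not simplifiable)
  at RLR: ((2*(9*b))+((2+a)+(8*3))) (not simplifiable)
  at RLRL: (2*(9*b)) (not simplifiable)
  at RLRLR: (9*b) (not simplifiable)
  at RLRR: ((2+a)+(8*3)) (not simplifiable)
  at RLRRL: (2+a) (not simplifiable)
  at RLRRR: (8*3) (SIMPLIFIABLE)
Found simplifiable subexpr at path root: (0*(((((6+a)*z)+a)+((2*(9*b))+((2+a)+(8*3))))+0))
One SIMPLIFY step would give: 0
-> NOT in normal form.

Answer: no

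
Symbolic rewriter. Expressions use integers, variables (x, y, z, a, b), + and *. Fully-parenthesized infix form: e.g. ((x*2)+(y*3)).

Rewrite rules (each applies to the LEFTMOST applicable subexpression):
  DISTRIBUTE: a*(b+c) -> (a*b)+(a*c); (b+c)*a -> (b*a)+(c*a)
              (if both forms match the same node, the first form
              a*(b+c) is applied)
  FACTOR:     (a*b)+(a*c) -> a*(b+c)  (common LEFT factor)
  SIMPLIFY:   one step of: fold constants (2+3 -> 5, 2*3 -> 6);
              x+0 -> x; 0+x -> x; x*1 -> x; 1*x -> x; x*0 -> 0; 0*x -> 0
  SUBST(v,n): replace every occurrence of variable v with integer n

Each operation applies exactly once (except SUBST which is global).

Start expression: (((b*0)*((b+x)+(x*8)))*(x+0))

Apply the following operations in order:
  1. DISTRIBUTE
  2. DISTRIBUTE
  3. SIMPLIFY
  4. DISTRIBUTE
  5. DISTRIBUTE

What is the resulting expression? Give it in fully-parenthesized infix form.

Start: (((b*0)*((b+x)+(x*8)))*(x+0))
Apply DISTRIBUTE at root (target: (((b*0)*((b+x)+(x*8)))*(x+0))): (((b*0)*((b+x)+(x*8)))*(x+0)) -> ((((b*0)*((b+x)+(x*8)))*x)+(((b*0)*((b+x)+(x*8)))*0))
Apply DISTRIBUTE at LL (target: ((b*0)*((b+x)+(x*8)))): ((((b*0)*((b+x)+(x*8)))*x)+(((b*0)*((b+x)+(x*8)))*0)) -> (((((b*0)*(b+x))+((b*0)*(x*8)))*x)+(((b*0)*((b+x)+(x*8)))*0))
Apply SIMPLIFY at LLLL (target: (b*0)): (((((b*0)*(b+x))+((b*0)*(x*8)))*x)+(((b*0)*((b+x)+(x*8)))*0)) -> ((((0*(b+x))+((b*0)*(x*8)))*x)+(((b*0)*((b+x)+(x*8)))*0))
Apply DISTRIBUTE at L (target: (((0*(b+x))+((b*0)*(x*8)))*x)): ((((0*(b+x))+((b*0)*(x*8)))*x)+(((b*0)*((b+x)+(x*8)))*0)) -> ((((0*(b+x))*x)+(((b*0)*(x*8))*x))+(((b*0)*((b+x)+(x*8)))*0))
Apply DISTRIBUTE at LLL (target: (0*(b+x))): ((((0*(b+x))*x)+(((b*0)*(x*8))*x))+(((b*0)*((b+x)+(x*8)))*0)) -> (((((0*b)+(0*x))*x)+(((b*0)*(x*8))*x))+(((b*0)*((b+x)+(x*8)))*0))

Answer: (((((0*b)+(0*x))*x)+(((b*0)*(x*8))*x))+(((b*0)*((b+x)+(x*8)))*0))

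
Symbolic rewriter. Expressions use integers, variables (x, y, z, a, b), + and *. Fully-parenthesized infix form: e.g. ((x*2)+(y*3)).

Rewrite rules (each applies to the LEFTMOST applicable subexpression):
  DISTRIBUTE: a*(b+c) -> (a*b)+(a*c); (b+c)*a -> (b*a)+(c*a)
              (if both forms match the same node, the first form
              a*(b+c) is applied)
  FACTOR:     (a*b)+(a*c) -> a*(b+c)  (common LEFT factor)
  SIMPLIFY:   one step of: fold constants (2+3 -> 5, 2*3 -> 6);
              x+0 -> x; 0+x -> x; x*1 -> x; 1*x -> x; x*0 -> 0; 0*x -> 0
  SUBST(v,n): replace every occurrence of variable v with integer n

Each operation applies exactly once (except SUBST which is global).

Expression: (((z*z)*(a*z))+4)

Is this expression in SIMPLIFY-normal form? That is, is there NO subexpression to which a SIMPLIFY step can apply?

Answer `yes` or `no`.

Answer: yes

Derivation:
Expression: (((z*z)*(a*z))+4)
Scanning for simplifiable subexpressions (pre-order)...
  at root: (((z*z)*(a*z))+4) (not simplifiable)
  at L: ((z*z)*(a*z)) (not simplifiable)
  at LL: (z*z) (not simplifiable)
  at LR: (a*z) (not simplifiable)
Result: no simplifiable subexpression found -> normal form.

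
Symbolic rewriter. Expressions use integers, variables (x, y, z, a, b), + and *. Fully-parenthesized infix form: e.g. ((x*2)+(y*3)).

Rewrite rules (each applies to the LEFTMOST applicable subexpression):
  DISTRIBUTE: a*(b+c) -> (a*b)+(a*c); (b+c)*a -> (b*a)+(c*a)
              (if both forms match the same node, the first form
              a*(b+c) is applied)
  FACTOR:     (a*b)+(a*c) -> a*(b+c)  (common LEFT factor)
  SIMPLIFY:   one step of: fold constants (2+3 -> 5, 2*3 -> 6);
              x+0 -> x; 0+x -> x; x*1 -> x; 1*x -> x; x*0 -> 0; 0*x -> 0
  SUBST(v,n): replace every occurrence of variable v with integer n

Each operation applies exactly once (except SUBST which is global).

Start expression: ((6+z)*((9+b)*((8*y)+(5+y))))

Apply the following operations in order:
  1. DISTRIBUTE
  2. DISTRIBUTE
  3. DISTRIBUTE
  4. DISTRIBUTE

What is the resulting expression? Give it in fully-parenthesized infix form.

Start: ((6+z)*((9+b)*((8*y)+(5+y))))
Apply DISTRIBUTE at root (target: ((6+z)*((9+b)*((8*y)+(5+y))))): ((6+z)*((9+b)*((8*y)+(5+y)))) -> ((6*((9+b)*((8*y)+(5+y))))+(z*((9+b)*((8*y)+(5+y)))))
Apply DISTRIBUTE at LR (target: ((9+b)*((8*y)+(5+y)))): ((6*((9+b)*((8*y)+(5+y))))+(z*((9+b)*((8*y)+(5+y))))) -> ((6*(((9+b)*(8*y))+((9+b)*(5+y))))+(z*((9+b)*((8*y)+(5+y)))))
Apply DISTRIBUTE at L (target: (6*(((9+b)*(8*y))+((9+b)*(5+y))))): ((6*(((9+b)*(8*y))+((9+b)*(5+y))))+(z*((9+b)*((8*y)+(5+y))))) -> (((6*((9+b)*(8*y)))+(6*((9+b)*(5+y))))+(z*((9+b)*((8*y)+(5+y)))))
Apply DISTRIBUTE at LLR (target: ((9+b)*(8*y))): (((6*((9+b)*(8*y)))+(6*((9+b)*(5+y))))+(z*((9+b)*((8*y)+(5+y))))) -> (((6*((9*(8*y))+(b*(8*y))))+(6*((9+b)*(5+y))))+(z*((9+b)*((8*y)+(5+y)))))

Answer: (((6*((9*(8*y))+(b*(8*y))))+(6*((9+b)*(5+y))))+(z*((9+b)*((8*y)+(5+y)))))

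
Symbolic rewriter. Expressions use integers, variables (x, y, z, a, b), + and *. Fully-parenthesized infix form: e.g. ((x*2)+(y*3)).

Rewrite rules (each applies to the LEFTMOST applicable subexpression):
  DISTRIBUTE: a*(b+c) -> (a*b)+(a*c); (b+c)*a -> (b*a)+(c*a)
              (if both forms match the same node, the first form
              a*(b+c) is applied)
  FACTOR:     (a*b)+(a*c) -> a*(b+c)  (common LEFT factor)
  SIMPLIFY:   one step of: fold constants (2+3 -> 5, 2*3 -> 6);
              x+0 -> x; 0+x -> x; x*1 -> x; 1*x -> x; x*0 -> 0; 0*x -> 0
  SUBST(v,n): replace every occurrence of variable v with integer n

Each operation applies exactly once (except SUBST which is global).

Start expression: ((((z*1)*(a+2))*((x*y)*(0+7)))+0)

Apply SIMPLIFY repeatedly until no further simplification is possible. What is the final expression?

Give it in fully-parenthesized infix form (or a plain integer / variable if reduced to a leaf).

Start: ((((z*1)*(a+2))*((x*y)*(0+7)))+0)
Step 1: at root: ((((z*1)*(a+2))*((x*y)*(0+7)))+0) -> (((z*1)*(a+2))*((x*y)*(0+7))); overall: ((((z*1)*(a+2))*((x*y)*(0+7)))+0) -> (((z*1)*(a+2))*((x*y)*(0+7)))
Step 2: at LL: (z*1) -> z; overall: (((z*1)*(a+2))*((x*y)*(0+7))) -> ((z*(a+2))*((x*y)*(0+7)))
Step 3: at RR: (0+7) -> 7; overall: ((z*(a+2))*((x*y)*(0+7))) -> ((z*(a+2))*((x*y)*7))
Fixed point: ((z*(a+2))*((x*y)*7))

Answer: ((z*(a+2))*((x*y)*7))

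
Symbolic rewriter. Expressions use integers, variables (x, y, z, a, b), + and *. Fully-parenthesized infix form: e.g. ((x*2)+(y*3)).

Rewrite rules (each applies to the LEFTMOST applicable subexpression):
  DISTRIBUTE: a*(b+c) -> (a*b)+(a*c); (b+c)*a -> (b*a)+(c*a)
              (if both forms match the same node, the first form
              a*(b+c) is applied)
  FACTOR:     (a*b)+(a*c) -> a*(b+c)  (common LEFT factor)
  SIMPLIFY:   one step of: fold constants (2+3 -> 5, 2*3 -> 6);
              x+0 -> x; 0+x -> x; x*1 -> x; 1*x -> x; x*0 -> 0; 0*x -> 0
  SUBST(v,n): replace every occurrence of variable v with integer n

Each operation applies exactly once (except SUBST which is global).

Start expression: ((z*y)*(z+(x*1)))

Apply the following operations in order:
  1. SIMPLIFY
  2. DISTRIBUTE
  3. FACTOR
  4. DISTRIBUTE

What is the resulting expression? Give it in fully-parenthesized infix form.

Answer: (((z*y)*z)+((z*y)*x))

Derivation:
Start: ((z*y)*(z+(x*1)))
Apply SIMPLIFY at RR (target: (x*1)): ((z*y)*(z+(x*1))) -> ((z*y)*(z+x))
Apply DISTRIBUTE at root (target: ((z*y)*(z+x))): ((z*y)*(z+x)) -> (((z*y)*z)+((z*y)*x))
Apply FACTOR at root (target: (((z*y)*z)+((z*y)*x))): (((z*y)*z)+((z*y)*x)) -> ((z*y)*(z+x))
Apply DISTRIBUTE at root (target: ((z*y)*(z+x))): ((z*y)*(z+x)) -> (((z*y)*z)+((z*y)*x))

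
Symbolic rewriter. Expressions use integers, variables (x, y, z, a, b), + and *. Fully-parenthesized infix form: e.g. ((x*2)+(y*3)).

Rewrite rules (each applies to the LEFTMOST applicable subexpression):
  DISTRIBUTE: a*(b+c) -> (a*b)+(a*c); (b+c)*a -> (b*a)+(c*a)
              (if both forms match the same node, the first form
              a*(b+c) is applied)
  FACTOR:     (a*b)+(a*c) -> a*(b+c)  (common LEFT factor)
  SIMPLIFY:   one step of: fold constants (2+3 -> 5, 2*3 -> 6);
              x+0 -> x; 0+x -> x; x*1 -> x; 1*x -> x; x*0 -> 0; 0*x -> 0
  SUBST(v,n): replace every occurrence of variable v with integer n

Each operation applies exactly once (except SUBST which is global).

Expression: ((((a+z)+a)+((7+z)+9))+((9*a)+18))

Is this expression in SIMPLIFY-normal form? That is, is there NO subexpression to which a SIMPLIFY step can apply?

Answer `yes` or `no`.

Expression: ((((a+z)+a)+((7+z)+9))+((9*a)+18))
Scanning for simplifiable subexpressions (pre-order)...
  at root: ((((a+z)+a)+((7+z)+9))+((9*a)+18)) (not simplifiable)
  at L: (((a+z)+a)+((7+z)+9)) (not simplifiable)
  at LL: ((a+z)+a) (not simplifiable)
  at LLL: (a+z) (not simplifiable)
  at LR: ((7+z)+9) (not simplifiable)
  at LRL: (7+z) (not simplifiable)
  at R: ((9*a)+18) (not simplifiable)
  at RL: (9*a) (not simplifiable)
Result: no simplifiable subexpression found -> normal form.

Answer: yes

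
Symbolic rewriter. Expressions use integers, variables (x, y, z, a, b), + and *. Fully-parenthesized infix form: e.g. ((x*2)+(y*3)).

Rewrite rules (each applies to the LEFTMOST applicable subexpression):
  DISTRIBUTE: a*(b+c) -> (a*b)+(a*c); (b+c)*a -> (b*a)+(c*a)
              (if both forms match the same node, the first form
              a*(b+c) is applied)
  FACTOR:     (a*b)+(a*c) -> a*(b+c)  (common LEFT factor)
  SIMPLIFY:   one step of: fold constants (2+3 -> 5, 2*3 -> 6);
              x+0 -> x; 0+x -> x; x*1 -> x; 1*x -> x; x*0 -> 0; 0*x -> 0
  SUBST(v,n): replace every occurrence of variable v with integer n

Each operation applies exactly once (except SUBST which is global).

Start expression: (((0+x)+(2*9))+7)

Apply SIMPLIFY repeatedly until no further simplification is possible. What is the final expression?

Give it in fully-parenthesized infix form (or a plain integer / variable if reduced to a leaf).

Start: (((0+x)+(2*9))+7)
Step 1: at LL: (0+x) -> x; overall: (((0+x)+(2*9))+7) -> ((x+(2*9))+7)
Step 2: at LR: (2*9) -> 18; overall: ((x+(2*9))+7) -> ((x+18)+7)
Fixed point: ((x+18)+7)

Answer: ((x+18)+7)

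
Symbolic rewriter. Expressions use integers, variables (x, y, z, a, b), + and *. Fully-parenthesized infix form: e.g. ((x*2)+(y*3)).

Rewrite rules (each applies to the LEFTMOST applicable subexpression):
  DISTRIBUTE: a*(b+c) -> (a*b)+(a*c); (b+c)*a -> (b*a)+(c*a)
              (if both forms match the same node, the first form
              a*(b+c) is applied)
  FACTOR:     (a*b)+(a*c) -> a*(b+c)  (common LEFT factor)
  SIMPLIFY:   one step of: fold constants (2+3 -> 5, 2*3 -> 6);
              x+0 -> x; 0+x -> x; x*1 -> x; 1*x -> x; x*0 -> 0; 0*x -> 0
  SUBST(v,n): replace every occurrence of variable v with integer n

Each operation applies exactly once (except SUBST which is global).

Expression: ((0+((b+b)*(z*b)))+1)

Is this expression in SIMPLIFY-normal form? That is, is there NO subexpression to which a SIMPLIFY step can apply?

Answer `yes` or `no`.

Expression: ((0+((b+b)*(z*b)))+1)
Scanning for simplifiable subexpressions (pre-order)...
  at root: ((0+((b+b)*(z*b)))+1) (not simplifiable)
  at L: (0+((b+b)*(z*b))) (SIMPLIFIABLE)
  at LR: ((b+b)*(z*b)) (not simplifiable)
  at LRL: (b+b) (not simplifiable)
  at LRR: (z*b) (not simplifiable)
Found simplifiable subexpr at path L: (0+((b+b)*(z*b)))
One SIMPLIFY step would give: (((b+b)*(z*b))+1)
-> NOT in normal form.

Answer: no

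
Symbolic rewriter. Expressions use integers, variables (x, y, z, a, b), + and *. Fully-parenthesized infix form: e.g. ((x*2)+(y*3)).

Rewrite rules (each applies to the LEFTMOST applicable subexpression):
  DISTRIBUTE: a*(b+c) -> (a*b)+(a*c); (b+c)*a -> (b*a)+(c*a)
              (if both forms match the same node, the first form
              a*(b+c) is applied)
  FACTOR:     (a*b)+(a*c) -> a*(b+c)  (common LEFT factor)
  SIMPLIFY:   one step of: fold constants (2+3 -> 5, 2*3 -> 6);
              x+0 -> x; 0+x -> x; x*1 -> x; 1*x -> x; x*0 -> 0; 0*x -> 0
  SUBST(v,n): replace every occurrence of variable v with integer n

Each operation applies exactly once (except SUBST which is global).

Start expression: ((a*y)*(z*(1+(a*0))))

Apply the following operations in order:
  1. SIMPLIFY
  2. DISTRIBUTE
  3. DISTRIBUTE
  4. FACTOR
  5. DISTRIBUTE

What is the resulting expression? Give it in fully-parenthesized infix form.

Start: ((a*y)*(z*(1+(a*0))))
Apply SIMPLIFY at RRR (target: (a*0)): ((a*y)*(z*(1+(a*0)))) -> ((a*y)*(z*(1+0)))
Apply DISTRIBUTE at R (target: (z*(1+0))): ((a*y)*(z*(1+0))) -> ((a*y)*((z*1)+(z*0)))
Apply DISTRIBUTE at root (target: ((a*y)*((z*1)+(z*0)))): ((a*y)*((z*1)+(z*0))) -> (((a*y)*(z*1))+((a*y)*(z*0)))
Apply FACTOR at root (target: (((a*y)*(z*1))+((a*y)*(z*0)))): (((a*y)*(z*1))+((a*y)*(z*0))) -> ((a*y)*((z*1)+(z*0)))
Apply DISTRIBUTE at root (target: ((a*y)*((z*1)+(z*0)))): ((a*y)*((z*1)+(z*0))) -> (((a*y)*(z*1))+((a*y)*(z*0)))

Answer: (((a*y)*(z*1))+((a*y)*(z*0)))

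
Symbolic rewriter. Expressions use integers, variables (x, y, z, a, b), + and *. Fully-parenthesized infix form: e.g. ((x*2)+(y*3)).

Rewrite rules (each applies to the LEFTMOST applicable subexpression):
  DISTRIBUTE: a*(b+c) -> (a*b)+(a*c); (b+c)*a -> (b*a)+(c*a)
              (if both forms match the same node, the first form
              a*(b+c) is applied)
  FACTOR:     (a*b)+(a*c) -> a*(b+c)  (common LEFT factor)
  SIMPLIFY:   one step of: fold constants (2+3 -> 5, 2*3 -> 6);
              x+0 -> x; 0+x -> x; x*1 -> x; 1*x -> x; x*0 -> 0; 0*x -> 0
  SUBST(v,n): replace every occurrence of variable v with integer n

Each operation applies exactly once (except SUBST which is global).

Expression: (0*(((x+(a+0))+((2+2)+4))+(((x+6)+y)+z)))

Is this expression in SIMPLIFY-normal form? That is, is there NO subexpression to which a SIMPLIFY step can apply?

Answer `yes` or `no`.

Expression: (0*(((x+(a+0))+((2+2)+4))+(((x+6)+y)+z)))
Scanning for simplifiable subexpressions (pre-order)...
  at root: (0*(((x+(a+0))+((2+2)+4))+(((x+6)+y)+z))) (SIMPLIFIABLE)
  at R: (((x+(a+0))+((2+2)+4))+(((x+6)+y)+z)) (not simplifiable)
  at RL: ((x+(a+0))+((2+2)+4)) (not simplifiable)
  at RLL: (x+(a+0)) (not simplifiable)
  at RLLR: (a+0) (SIMPLIFIABLE)
  at RLR: ((2+2)+4) (not simplifiable)
  at RLRL: (2+2) (SIMPLIFIABLE)
  at RR: (((x+6)+y)+z) (not simplifiable)
  at RRL: ((x+6)+y) (not simplifiable)
  at RRLL: (x+6) (not simplifiable)
Found simplifiable subexpr at path root: (0*(((x+(a+0))+((2+2)+4))+(((x+6)+y)+z)))
One SIMPLIFY step would give: 0
-> NOT in normal form.

Answer: no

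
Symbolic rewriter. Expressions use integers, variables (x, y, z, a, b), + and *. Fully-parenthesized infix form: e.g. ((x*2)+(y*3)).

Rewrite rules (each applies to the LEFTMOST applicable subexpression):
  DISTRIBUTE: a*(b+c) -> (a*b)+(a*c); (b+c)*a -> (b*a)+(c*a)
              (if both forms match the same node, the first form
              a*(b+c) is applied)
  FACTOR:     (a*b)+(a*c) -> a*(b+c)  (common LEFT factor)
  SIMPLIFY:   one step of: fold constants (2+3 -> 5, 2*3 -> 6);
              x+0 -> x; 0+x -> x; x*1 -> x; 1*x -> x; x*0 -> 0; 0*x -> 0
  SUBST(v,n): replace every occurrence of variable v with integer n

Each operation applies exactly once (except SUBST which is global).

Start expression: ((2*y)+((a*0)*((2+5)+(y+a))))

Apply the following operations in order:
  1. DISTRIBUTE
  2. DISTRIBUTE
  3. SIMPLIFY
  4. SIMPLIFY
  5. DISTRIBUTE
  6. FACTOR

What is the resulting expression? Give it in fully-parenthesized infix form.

Answer: ((2*y)+((0+((a*0)*5))+((a*0)*(y+a))))

Derivation:
Start: ((2*y)+((a*0)*((2+5)+(y+a))))
Apply DISTRIBUTE at R (target: ((a*0)*((2+5)+(y+a)))): ((2*y)+((a*0)*((2+5)+(y+a)))) -> ((2*y)+(((a*0)*(2+5))+((a*0)*(y+a))))
Apply DISTRIBUTE at RL (target: ((a*0)*(2+5))): ((2*y)+(((a*0)*(2+5))+((a*0)*(y+a)))) -> ((2*y)+((((a*0)*2)+((a*0)*5))+((a*0)*(y+a))))
Apply SIMPLIFY at RLLL (target: (a*0)): ((2*y)+((((a*0)*2)+((a*0)*5))+((a*0)*(y+a)))) -> ((2*y)+(((0*2)+((a*0)*5))+((a*0)*(y+a))))
Apply SIMPLIFY at RLL (target: (0*2)): ((2*y)+(((0*2)+((a*0)*5))+((a*0)*(y+a)))) -> ((2*y)+((0+((a*0)*5))+((a*0)*(y+a))))
Apply DISTRIBUTE at RR (target: ((a*0)*(y+a))): ((2*y)+((0+((a*0)*5))+((a*0)*(y+a)))) -> ((2*y)+((0+((a*0)*5))+(((a*0)*y)+((a*0)*a))))
Apply FACTOR at RR (target: (((a*0)*y)+((a*0)*a))): ((2*y)+((0+((a*0)*5))+(((a*0)*y)+((a*0)*a)))) -> ((2*y)+((0+((a*0)*5))+((a*0)*(y+a))))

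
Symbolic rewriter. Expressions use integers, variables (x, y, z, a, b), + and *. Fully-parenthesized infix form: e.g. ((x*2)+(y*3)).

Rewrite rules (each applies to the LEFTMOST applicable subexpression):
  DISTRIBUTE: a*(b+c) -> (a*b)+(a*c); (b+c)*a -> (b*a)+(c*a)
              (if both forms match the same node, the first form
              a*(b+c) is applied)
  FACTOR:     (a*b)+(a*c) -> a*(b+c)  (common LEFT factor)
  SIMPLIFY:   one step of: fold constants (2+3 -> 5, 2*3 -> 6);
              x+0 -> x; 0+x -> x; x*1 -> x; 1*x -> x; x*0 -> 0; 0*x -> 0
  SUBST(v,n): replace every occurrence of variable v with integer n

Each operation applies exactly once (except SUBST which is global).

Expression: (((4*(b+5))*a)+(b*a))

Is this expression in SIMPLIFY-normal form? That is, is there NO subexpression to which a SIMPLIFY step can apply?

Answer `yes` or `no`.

Answer: yes

Derivation:
Expression: (((4*(b+5))*a)+(b*a))
Scanning for simplifiable subexpressions (pre-order)...
  at root: (((4*(b+5))*a)+(b*a)) (not simplifiable)
  at L: ((4*(b+5))*a) (not simplifiable)
  at LL: (4*(b+5)) (not simplifiable)
  at LLR: (b+5) (not simplifiable)
  at R: (b*a) (not simplifiable)
Result: no simplifiable subexpression found -> normal form.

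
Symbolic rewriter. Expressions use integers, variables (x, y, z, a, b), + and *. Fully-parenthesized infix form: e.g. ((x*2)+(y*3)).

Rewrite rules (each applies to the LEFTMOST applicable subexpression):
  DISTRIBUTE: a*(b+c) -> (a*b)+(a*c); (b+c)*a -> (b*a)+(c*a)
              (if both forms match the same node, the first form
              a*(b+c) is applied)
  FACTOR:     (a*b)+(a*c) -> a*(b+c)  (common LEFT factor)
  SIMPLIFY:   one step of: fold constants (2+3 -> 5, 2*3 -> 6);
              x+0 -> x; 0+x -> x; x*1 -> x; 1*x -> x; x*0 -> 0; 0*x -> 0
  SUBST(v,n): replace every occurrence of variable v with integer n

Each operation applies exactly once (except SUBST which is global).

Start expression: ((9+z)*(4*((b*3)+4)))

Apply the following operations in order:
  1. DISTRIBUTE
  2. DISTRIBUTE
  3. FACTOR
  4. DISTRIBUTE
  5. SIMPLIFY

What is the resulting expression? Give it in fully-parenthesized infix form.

Answer: ((9*((4*(b*3))+16))+(z*(4*((b*3)+4))))

Derivation:
Start: ((9+z)*(4*((b*3)+4)))
Apply DISTRIBUTE at root (target: ((9+z)*(4*((b*3)+4)))): ((9+z)*(4*((b*3)+4))) -> ((9*(4*((b*3)+4)))+(z*(4*((b*3)+4))))
Apply DISTRIBUTE at LR (target: (4*((b*3)+4))): ((9*(4*((b*3)+4)))+(z*(4*((b*3)+4)))) -> ((9*((4*(b*3))+(4*4)))+(z*(4*((b*3)+4))))
Apply FACTOR at LR (target: ((4*(b*3))+(4*4))): ((9*((4*(b*3))+(4*4)))+(z*(4*((b*3)+4)))) -> ((9*(4*((b*3)+4)))+(z*(4*((b*3)+4))))
Apply DISTRIBUTE at LR (target: (4*((b*3)+4))): ((9*(4*((b*3)+4)))+(z*(4*((b*3)+4)))) -> ((9*((4*(b*3))+(4*4)))+(z*(4*((b*3)+4))))
Apply SIMPLIFY at LRR (target: (4*4)): ((9*((4*(b*3))+(4*4)))+(z*(4*((b*3)+4)))) -> ((9*((4*(b*3))+16))+(z*(4*((b*3)+4))))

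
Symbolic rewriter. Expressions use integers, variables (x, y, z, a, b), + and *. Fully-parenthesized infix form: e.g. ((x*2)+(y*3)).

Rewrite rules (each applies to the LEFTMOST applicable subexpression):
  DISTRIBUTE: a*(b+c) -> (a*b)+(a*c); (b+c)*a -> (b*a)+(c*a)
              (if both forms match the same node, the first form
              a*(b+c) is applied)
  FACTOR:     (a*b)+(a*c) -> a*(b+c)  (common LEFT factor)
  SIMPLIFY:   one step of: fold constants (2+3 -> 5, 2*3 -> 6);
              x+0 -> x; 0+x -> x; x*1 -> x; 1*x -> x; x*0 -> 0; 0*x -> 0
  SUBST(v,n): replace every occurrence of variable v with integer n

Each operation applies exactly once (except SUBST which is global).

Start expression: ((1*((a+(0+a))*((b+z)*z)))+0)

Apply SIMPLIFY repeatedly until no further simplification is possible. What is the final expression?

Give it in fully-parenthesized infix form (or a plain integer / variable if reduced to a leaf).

Answer: ((a+a)*((b+z)*z))

Derivation:
Start: ((1*((a+(0+a))*((b+z)*z)))+0)
Step 1: at root: ((1*((a+(0+a))*((b+z)*z)))+0) -> (1*((a+(0+a))*((b+z)*z))); overall: ((1*((a+(0+a))*((b+z)*z)))+0) -> (1*((a+(0+a))*((b+z)*z)))
Step 2: at root: (1*((a+(0+a))*((b+z)*z))) -> ((a+(0+a))*((b+z)*z)); overall: (1*((a+(0+a))*((b+z)*z))) -> ((a+(0+a))*((b+z)*z))
Step 3: at LR: (0+a) -> a; overall: ((a+(0+a))*((b+z)*z)) -> ((a+a)*((b+z)*z))
Fixed point: ((a+a)*((b+z)*z))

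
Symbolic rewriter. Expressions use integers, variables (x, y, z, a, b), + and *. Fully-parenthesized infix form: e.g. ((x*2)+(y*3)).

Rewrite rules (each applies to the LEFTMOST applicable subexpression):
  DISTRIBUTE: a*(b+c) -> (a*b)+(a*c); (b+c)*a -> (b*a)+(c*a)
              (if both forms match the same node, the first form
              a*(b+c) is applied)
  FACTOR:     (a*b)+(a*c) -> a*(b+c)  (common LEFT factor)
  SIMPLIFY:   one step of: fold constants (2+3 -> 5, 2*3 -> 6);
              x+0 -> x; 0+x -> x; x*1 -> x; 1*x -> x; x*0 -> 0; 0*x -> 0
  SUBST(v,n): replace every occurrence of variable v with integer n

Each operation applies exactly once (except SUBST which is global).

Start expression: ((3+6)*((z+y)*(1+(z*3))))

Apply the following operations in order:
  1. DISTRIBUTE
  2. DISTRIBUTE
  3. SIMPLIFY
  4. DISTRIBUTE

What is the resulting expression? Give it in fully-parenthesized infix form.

Start: ((3+6)*((z+y)*(1+(z*3))))
Apply DISTRIBUTE at root (target: ((3+6)*((z+y)*(1+(z*3))))): ((3+6)*((z+y)*(1+(z*3)))) -> ((3*((z+y)*(1+(z*3))))+(6*((z+y)*(1+(z*3)))))
Apply DISTRIBUTE at LR (target: ((z+y)*(1+(z*3)))): ((3*((z+y)*(1+(z*3))))+(6*((z+y)*(1+(z*3))))) -> ((3*(((z+y)*1)+((z+y)*(z*3))))+(6*((z+y)*(1+(z*3)))))
Apply SIMPLIFY at LRL (target: ((z+y)*1)): ((3*(((z+y)*1)+((z+y)*(z*3))))+(6*((z+y)*(1+(z*3))))) -> ((3*((z+y)+((z+y)*(z*3))))+(6*((z+y)*(1+(z*3)))))
Apply DISTRIBUTE at L (target: (3*((z+y)+((z+y)*(z*3))))): ((3*((z+y)+((z+y)*(z*3))))+(6*((z+y)*(1+(z*3))))) -> (((3*(z+y))+(3*((z+y)*(z*3))))+(6*((z+y)*(1+(z*3)))))

Answer: (((3*(z+y))+(3*((z+y)*(z*3))))+(6*((z+y)*(1+(z*3)))))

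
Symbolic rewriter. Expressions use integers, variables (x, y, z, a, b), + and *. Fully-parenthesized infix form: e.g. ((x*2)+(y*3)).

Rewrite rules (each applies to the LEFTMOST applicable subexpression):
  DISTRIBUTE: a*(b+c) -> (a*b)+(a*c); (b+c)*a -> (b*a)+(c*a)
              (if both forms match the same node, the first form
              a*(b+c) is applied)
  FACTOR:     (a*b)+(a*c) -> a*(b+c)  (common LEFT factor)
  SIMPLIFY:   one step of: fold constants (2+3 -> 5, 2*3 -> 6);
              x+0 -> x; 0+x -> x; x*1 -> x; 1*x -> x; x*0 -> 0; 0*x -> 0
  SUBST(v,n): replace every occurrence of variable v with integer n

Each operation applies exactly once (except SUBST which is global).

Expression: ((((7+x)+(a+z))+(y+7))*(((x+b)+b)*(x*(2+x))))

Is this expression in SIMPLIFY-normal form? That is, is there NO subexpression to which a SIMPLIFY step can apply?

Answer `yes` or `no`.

Answer: yes

Derivation:
Expression: ((((7+x)+(a+z))+(y+7))*(((x+b)+b)*(x*(2+x))))
Scanning for simplifiable subexpressions (pre-order)...
  at root: ((((7+x)+(a+z))+(y+7))*(((x+b)+b)*(x*(2+x)))) (not simplifiable)
  at L: (((7+x)+(a+z))+(y+7)) (not simplifiable)
  at LL: ((7+x)+(a+z)) (not simplifiable)
  at LLL: (7+x) (not simplifiable)
  at LLR: (a+z) (not simplifiable)
  at LR: (y+7) (not simplifiable)
  at R: (((x+b)+b)*(x*(2+x))) (not simplifiable)
  at RL: ((x+b)+b) (not simplifiable)
  at RLL: (x+b) (not simplifiable)
  at RR: (x*(2+x)) (not simplifiable)
  at RRR: (2+x) (not simplifiable)
Result: no simplifiable subexpression found -> normal form.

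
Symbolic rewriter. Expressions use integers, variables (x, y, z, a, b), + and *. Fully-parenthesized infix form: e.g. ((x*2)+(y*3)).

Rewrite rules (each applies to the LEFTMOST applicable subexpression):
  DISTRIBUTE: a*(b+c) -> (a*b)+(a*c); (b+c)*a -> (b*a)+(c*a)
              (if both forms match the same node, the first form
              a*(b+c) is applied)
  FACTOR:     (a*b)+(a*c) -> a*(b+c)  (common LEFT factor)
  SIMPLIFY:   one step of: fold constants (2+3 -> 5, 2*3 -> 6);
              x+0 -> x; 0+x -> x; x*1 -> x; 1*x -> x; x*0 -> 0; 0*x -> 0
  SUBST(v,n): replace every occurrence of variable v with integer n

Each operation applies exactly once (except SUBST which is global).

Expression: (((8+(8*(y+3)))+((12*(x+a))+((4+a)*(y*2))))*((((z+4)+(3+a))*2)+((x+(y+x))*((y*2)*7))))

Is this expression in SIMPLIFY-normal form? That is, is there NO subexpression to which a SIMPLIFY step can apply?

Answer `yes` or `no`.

Expression: (((8+(8*(y+3)))+((12*(x+a))+((4+a)*(y*2))))*((((z+4)+(3+a))*2)+((x+(y+x))*((y*2)*7))))
Scanning for simplifiable subexpressions (pre-order)...
  at root: (((8+(8*(y+3)))+((12*(x+a))+((4+a)*(y*2))))*((((z+4)+(3+a))*2)+((x+(y+x))*((y*2)*7)))) (not simplifiable)
  at L: ((8+(8*(y+3)))+((12*(x+a))+((4+a)*(y*2)))) (not simplifiable)
  at LL: (8+(8*(y+3))) (not simplifiable)
  at LLR: (8*(y+3)) (not simplifiable)
  at LLRR: (y+3) (not simplifiable)
  at LR: ((12*(x+a))+((4+a)*(y*2))) (not simplifiable)
  at LRL: (12*(x+a)) (not simplifiable)
  at LRLR: (x+a) (not simplifiable)
  at LRR: ((4+a)*(y*2)) (not simplifiable)
  at LRRL: (4+a) (not simplifiable)
  at LRRR: (y*2) (not simplifiable)
  at R: ((((z+4)+(3+a))*2)+((x+(y+x))*((y*2)*7))) (not simplifiable)
  at RL: (((z+4)+(3+a))*2) (not simplifiable)
  at RLL: ((z+4)+(3+a)) (not simplifiable)
  at RLLL: (z+4) (not simplifiable)
  at RLLR: (3+a) (not simplifiable)
  at RR: ((x+(y+x))*((y*2)*7)) (not simplifiable)
  at RRL: (x+(y+x)) (not simplifiable)
  at RRLR: (y+x) (not simplifiable)
  at RRR: ((y*2)*7) (not simplifiable)
  at RRRL: (y*2) (not simplifiable)
Result: no simplifiable subexpression found -> normal form.

Answer: yes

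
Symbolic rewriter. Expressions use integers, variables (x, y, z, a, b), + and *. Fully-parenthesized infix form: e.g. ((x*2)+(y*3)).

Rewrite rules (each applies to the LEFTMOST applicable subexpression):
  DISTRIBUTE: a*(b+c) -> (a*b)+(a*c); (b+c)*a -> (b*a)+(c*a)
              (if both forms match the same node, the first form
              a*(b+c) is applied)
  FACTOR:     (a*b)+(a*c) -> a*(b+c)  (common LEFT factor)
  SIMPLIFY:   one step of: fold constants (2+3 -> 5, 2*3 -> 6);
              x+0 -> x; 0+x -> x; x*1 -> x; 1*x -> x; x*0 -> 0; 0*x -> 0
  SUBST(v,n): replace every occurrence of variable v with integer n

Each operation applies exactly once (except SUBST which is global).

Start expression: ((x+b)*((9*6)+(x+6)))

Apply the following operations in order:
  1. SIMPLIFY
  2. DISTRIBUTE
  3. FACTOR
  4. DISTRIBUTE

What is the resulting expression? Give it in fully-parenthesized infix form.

Start: ((x+b)*((9*6)+(x+6)))
Apply SIMPLIFY at RL (target: (9*6)): ((x+b)*((9*6)+(x+6))) -> ((x+b)*(54+(x+6)))
Apply DISTRIBUTE at root (target: ((x+b)*(54+(x+6)))): ((x+b)*(54+(x+6))) -> (((x+b)*54)+((x+b)*(x+6)))
Apply FACTOR at root (target: (((x+b)*54)+((x+b)*(x+6)))): (((x+b)*54)+((x+b)*(x+6))) -> ((x+b)*(54+(x+6)))
Apply DISTRIBUTE at root (target: ((x+b)*(54+(x+6)))): ((x+b)*(54+(x+6))) -> (((x+b)*54)+((x+b)*(x+6)))

Answer: (((x+b)*54)+((x+b)*(x+6)))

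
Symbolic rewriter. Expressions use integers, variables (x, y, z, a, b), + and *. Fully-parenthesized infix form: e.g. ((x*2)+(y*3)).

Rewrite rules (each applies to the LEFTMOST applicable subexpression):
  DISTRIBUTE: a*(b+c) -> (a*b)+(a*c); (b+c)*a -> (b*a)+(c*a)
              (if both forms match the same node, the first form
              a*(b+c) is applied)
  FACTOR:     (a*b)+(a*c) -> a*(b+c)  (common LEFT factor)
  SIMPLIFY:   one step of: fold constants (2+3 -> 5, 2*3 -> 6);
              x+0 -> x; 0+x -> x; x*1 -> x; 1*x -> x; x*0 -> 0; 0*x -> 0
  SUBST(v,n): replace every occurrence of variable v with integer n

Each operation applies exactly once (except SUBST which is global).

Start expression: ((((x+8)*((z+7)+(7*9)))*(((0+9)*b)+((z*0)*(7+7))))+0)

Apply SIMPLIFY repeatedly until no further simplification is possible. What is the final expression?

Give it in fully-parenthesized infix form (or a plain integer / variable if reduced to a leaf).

Answer: (((x+8)*((z+7)+63))*(9*b))

Derivation:
Start: ((((x+8)*((z+7)+(7*9)))*(((0+9)*b)+((z*0)*(7+7))))+0)
Step 1: at root: ((((x+8)*((z+7)+(7*9)))*(((0+9)*b)+((z*0)*(7+7))))+0) -> (((x+8)*((z+7)+(7*9)))*(((0+9)*b)+((z*0)*(7+7)))); overall: ((((x+8)*((z+7)+(7*9)))*(((0+9)*b)+((z*0)*(7+7))))+0) -> (((x+8)*((z+7)+(7*9)))*(((0+9)*b)+((z*0)*(7+7))))
Step 2: at LRR: (7*9) -> 63; overall: (((x+8)*((z+7)+(7*9)))*(((0+9)*b)+((z*0)*(7+7)))) -> (((x+8)*((z+7)+63))*(((0+9)*b)+((z*0)*(7+7))))
Step 3: at RLL: (0+9) -> 9; overall: (((x+8)*((z+7)+63))*(((0+9)*b)+((z*0)*(7+7)))) -> (((x+8)*((z+7)+63))*((9*b)+((z*0)*(7+7))))
Step 4: at RRL: (z*0) -> 0; overall: (((x+8)*((z+7)+63))*((9*b)+((z*0)*(7+7)))) -> (((x+8)*((z+7)+63))*((9*b)+(0*(7+7))))
Step 5: at RR: (0*(7+7)) -> 0; overall: (((x+8)*((z+7)+63))*((9*b)+(0*(7+7)))) -> (((x+8)*((z+7)+63))*((9*b)+0))
Step 6: at R: ((9*b)+0) -> (9*b); overall: (((x+8)*((z+7)+63))*((9*b)+0)) -> (((x+8)*((z+7)+63))*(9*b))
Fixed point: (((x+8)*((z+7)+63))*(9*b))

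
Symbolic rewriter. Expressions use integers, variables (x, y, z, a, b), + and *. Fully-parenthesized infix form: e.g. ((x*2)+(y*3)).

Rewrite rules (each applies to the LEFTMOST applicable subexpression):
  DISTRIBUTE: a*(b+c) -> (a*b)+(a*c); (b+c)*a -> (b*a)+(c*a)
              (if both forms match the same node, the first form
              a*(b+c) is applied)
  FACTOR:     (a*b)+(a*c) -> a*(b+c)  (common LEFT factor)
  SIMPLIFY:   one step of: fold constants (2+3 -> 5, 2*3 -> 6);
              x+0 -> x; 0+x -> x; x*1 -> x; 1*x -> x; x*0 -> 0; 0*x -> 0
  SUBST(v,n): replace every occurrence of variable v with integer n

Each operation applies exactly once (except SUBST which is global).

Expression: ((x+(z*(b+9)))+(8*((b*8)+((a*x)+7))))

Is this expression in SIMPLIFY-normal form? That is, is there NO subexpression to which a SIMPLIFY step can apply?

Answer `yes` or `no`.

Answer: yes

Derivation:
Expression: ((x+(z*(b+9)))+(8*((b*8)+((a*x)+7))))
Scanning for simplifiable subexpressions (pre-order)...
  at root: ((x+(z*(b+9)))+(8*((b*8)+((a*x)+7)))) (not simplifiable)
  at L: (x+(z*(b+9))) (not simplifiable)
  at LR: (z*(b+9)) (not simplifiable)
  at LRR: (b+9) (not simplifiable)
  at R: (8*((b*8)+((a*x)+7))) (not simplifiable)
  at RR: ((b*8)+((a*x)+7)) (not simplifiable)
  at RRL: (b*8) (not simplifiable)
  at RRR: ((a*x)+7) (not simplifiable)
  at RRRL: (a*x) (not simplifiable)
Result: no simplifiable subexpression found -> normal form.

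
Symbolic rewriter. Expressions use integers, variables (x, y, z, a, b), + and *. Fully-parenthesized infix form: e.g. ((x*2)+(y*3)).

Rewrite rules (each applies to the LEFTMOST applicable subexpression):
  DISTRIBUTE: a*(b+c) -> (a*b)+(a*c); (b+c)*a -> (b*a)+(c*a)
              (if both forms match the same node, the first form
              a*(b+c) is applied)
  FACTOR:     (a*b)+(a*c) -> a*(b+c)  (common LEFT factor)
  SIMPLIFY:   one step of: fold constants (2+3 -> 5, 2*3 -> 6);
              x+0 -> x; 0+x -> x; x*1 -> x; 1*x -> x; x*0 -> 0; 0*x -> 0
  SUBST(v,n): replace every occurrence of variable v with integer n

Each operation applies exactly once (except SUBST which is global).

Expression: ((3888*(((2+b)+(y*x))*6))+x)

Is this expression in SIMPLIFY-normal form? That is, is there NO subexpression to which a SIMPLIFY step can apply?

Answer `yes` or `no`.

Answer: yes

Derivation:
Expression: ((3888*(((2+b)+(y*x))*6))+x)
Scanning for simplifiable subexpressions (pre-order)...
  at root: ((3888*(((2+b)+(y*x))*6))+x) (not simplifiable)
  at L: (3888*(((2+b)+(y*x))*6)) (not simplifiable)
  at LR: (((2+b)+(y*x))*6) (not simplifiable)
  at LRL: ((2+b)+(y*x)) (not simplifiable)
  at LRLL: (2+b) (not simplifiable)
  at LRLR: (y*x) (not simplifiable)
Result: no simplifiable subexpression found -> normal form.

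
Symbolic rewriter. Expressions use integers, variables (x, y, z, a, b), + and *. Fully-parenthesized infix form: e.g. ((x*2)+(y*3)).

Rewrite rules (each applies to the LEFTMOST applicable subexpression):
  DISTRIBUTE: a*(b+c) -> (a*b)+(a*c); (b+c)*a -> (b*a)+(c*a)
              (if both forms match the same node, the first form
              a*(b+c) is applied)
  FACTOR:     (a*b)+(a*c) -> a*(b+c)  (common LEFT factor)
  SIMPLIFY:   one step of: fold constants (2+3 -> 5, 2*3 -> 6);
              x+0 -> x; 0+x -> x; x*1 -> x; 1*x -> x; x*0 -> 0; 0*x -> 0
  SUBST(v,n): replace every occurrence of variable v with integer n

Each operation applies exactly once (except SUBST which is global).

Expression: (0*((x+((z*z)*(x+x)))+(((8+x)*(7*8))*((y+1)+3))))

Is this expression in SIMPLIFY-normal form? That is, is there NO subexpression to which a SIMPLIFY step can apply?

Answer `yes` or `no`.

Answer: no

Derivation:
Expression: (0*((x+((z*z)*(x+x)))+(((8+x)*(7*8))*((y+1)+3))))
Scanning for simplifiable subexpressions (pre-order)...
  at root: (0*((x+((z*z)*(x+x)))+(((8+x)*(7*8))*((y+1)+3)))) (SIMPLIFIABLE)
  at R: ((x+((z*z)*(x+x)))+(((8+x)*(7*8))*((y+1)+3))) (not simplifiable)
  at RL: (x+((z*z)*(x+x))) (not simplifiable)
  at RLR: ((z*z)*(x+x)) (not simplifiable)
  at RLRL: (z*z) (not simplifiable)
  at RLRR: (x+x) (not simplifiable)
  at RR: (((8+x)*(7*8))*((y+1)+3)) (not simplifiable)
  at RRL: ((8+x)*(7*8)) (not simplifiable)
  at RRLL: (8+x) (not simplifiable)
  at RRLR: (7*8) (SIMPLIFIABLE)
  at RRR: ((y+1)+3) (not simplifiable)
  at RRRL: (y+1) (not simplifiable)
Found simplifiable subexpr at path root: (0*((x+((z*z)*(x+x)))+(((8+x)*(7*8))*((y+1)+3))))
One SIMPLIFY step would give: 0
-> NOT in normal form.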